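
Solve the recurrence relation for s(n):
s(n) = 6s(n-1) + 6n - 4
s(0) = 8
First-order linear with linear forcing.
Homogeneous solution: s_h(n) = A·(6)^n.
Try particular s_p(n) = pn + q. Substituting:
  pn + q = 6(p(n-1) + q) + 6n - 4.
Matching the n-coefficient: p = 6p + 6 ⇒ p = - \frac{6}{5}.
Matching constants: q = -6p + 6q - 4 ⇒ q = - \frac{16}{25}.
General: s(n) = A·(6)^n - \frac{6 n}{5} - \frac{16}{25}.
Apply s(0) = 8: A - \frac{16}{25} = 8 ⇒ A = \frac{216}{25}.
So s(n) = \frac{216 \cdot 6^{n}}{25} - \frac{6 n}{5} - \frac{16}{25}.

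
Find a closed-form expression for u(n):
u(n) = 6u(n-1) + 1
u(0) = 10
First-order linear non-homogeneous.
Homogeneous solution: u_h(n) = A·(6)^n.
Try constant particular solution u_p = K: K = 6K + 1 ⇒ K = - \frac{1}{5}.
General: u(n) = A·(6)^n - \frac{1}{5}.
Apply u(0) = 10: A - \frac{1}{5} = 10 ⇒ A = \frac{51}{5}.
So u(n) = \frac{51 \cdot 6^{n}}{5} - \frac{1}{5}.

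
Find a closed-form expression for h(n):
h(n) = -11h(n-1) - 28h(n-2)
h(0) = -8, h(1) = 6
Characteristic equation: x² + 11x + 28 = 0, which factors as (x - (-4))(x - (-7)) = 0.
Roots r₁ = -4, r₂ = -7 (distinct).
General solution: h(n) = A·(-4)^n + B·(-7)^n.
From h(0) = -8: A + B = -8.
From h(1) = 6: -4A - 7B = 6.
Solving: A = - \frac{50}{3}, B = \frac{26}{3}.
So h(n) = - \frac{50 \left(-4\right)^{n}}{3} + \frac{26 \left(-7\right)^{n}}{3}.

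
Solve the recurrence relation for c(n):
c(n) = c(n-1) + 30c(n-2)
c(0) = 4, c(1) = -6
Characteristic equation: x² - x - 30 = 0, which factors as (x - (6))(x - (-5)) = 0.
Roots r₁ = 6, r₂ = -5 (distinct).
General solution: c(n) = A·(6)^n + B·(-5)^n.
From c(0) = 4: A + B = 4.
From c(1) = -6: 6A - 5B = -6.
Solving: A = \frac{14}{11}, B = \frac{30}{11}.
So c(n) = \frac{30 \left(-5\right)^{n}}{11} + \frac{14 \cdot 6^{n}}{11}.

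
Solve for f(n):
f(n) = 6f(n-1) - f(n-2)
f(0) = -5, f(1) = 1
Characteristic equation: x² - 6x + 1 = 0.
Discriminant Δ = (6)² + 4·(-1) = 32.
Roots r₁,₂ = (6 ± √32)/2, so r₁ = 2 \sqrt{2} + 3, r₂ = 3 - 2 \sqrt{2}.
General solution: f(n) = A·r₁^n + B·r₂^n.
From the initial conditions, A + B = -5 and r₁A + r₂B = 1.
Since r₁ - r₂ = √32: A = (1 - (-5)r₂)/√32 = - \frac{5}{2} + 2 \sqrt{2}, and B = -5 - A = - 2 \sqrt{2} - \frac{5}{2}.
So f(n) = \left(- \frac{5}{2} + 2 \sqrt{2}\right)\left(2 \sqrt{2} + 3\right)^n + \left(- 2 \sqrt{2} - \frac{5}{2}\right)\left(3 - 2 \sqrt{2}\right)^n.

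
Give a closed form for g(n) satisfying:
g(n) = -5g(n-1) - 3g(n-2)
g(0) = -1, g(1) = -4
Characteristic equation: x² + 5x + 3 = 0.
Discriminant Δ = (-5)² + 4·(-3) = 13.
Roots r₁,₂ = (-5 ± √13)/2, so r₁ = - \frac{5}{2} + \frac{\sqrt{13}}{2}, r₂ = - \frac{5}{2} - \frac{\sqrt{13}}{2}.
General solution: g(n) = A·r₁^n + B·r₂^n.
From the initial conditions, A + B = -1 and r₁A + r₂B = -4.
Since r₁ - r₂ = √13: A = (-4 - (-1)r₂)/√13 = - \frac{\sqrt{13}}{2} - \frac{1}{2}, and B = -1 - A = - \frac{1}{2} + \frac{\sqrt{13}}{2}.
So g(n) = \left(- \frac{\sqrt{13}}{2} - \frac{1}{2}\right)\left(- \frac{5}{2} + \frac{\sqrt{13}}{2}\right)^n + \left(- \frac{1}{2} + \frac{\sqrt{13}}{2}\right)\left(- \frac{5}{2} - \frac{\sqrt{13}}{2}\right)^n.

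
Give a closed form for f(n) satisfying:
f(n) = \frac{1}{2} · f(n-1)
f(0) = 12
Pure geometric recurrence with ratio \frac{1}{2}.
By induction f(n) = f(0) · (\frac{1}{2})^n = 12 \cdot 2^{- n}.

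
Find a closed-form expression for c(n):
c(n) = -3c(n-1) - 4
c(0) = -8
First-order linear non-homogeneous.
Homogeneous solution: c_h(n) = A·(-3)^n.
Try constant particular solution c_p = K: K = -3K - 4 ⇒ K = -1.
General: c(n) = A·(-3)^n - 1.
Apply c(0) = -8: A - 1 = -8 ⇒ A = -7.
So c(n) = - 7 \left(-3\right)^{n} - 1.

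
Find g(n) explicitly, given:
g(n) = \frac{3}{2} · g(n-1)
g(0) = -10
Pure geometric recurrence with ratio \frac{3}{2}.
By induction g(n) = g(0) · (\frac{3}{2})^n = - 10 \left(\frac{3}{2}\right)^{n}.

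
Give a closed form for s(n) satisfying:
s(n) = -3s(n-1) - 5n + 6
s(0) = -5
First-order linear with linear forcing.
Homogeneous solution: s_h(n) = A·(-3)^n.
Try particular s_p(n) = pn + q. Substituting:
  pn + q = -3(p(n-1) + q) - 5n + 6.
Matching the n-coefficient: p = -3p - 5 ⇒ p = - \frac{5}{4}.
Matching constants: q = 3p - 3q + 6 ⇒ q = \frac{9}{16}.
General: s(n) = A·(-3)^n - \frac{5 n}{4} + \frac{9}{16}.
Apply s(0) = -5: A + \frac{9}{16} = -5 ⇒ A = - \frac{89}{16}.
So s(n) = - \frac{89 \left(-3\right)^{n}}{16} - \frac{5 n}{4} + \frac{9}{16}.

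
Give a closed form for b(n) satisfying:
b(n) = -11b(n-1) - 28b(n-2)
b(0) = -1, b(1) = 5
Characteristic equation: x² + 11x + 28 = 0, which factors as (x - (-4))(x - (-7)) = 0.
Roots r₁ = -4, r₂ = -7 (distinct).
General solution: b(n) = A·(-4)^n + B·(-7)^n.
From b(0) = -1: A + B = -1.
From b(1) = 5: -4A - 7B = 5.
Solving: A = - \frac{2}{3}, B = - \frac{1}{3}.
So b(n) = - \frac{2 \left(-4\right)^{n}}{3} - \frac{\left(-7\right)^{n}}{3}.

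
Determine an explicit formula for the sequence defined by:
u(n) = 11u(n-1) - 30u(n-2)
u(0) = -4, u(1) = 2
Characteristic equation: x² - 11x + 30 = 0, which factors as (x - (5))(x - (6)) = 0.
Roots r₁ = 5, r₂ = 6 (distinct).
General solution: u(n) = A·(5)^n + B·(6)^n.
From u(0) = -4: A + B = -4.
From u(1) = 2: 5A + 6B = 2.
Solving: A = -26, B = 22.
So u(n) = - 26 \cdot 5^{n} + 22 \cdot 6^{n}.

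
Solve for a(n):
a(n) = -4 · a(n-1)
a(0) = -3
Pure geometric recurrence with ratio -4.
By induction a(n) = a(0) · (-4)^n = - 3 \left(-4\right)^{n}.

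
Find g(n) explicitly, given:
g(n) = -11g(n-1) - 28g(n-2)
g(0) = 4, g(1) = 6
Characteristic equation: x² + 11x + 28 = 0, which factors as (x - (-7))(x - (-4)) = 0.
Roots r₁ = -7, r₂ = -4 (distinct).
General solution: g(n) = A·(-7)^n + B·(-4)^n.
From g(0) = 4: A + B = 4.
From g(1) = 6: -7A - 4B = 6.
Solving: A = - \frac{22}{3}, B = \frac{34}{3}.
So g(n) = \frac{34 \left(-4\right)^{n}}{3} - \frac{22 \left(-7\right)^{n}}{3}.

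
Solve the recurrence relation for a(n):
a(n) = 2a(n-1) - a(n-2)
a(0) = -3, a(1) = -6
Characteristic equation: x² - 2x + 1 = 0, which is (x - (1))².
Repeated root r = 1.
General solution: a(n) = (A + Bn)·(1)^n.
From a(0) = -3: A = -3.
From a(1) = -6: (A + B)·(1) = -6 ⇒ B = -3.
So a(n) = \left(- 3 n - 3\right) \cdot (1)^n.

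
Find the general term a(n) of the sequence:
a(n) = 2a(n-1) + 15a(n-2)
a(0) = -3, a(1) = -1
Characteristic equation: x² - 2x - 15 = 0, which factors as (x - (-3))(x - (5)) = 0.
Roots r₁ = -3, r₂ = 5 (distinct).
General solution: a(n) = A·(-3)^n + B·(5)^n.
From a(0) = -3: A + B = -3.
From a(1) = -1: -3A + 5B = -1.
Solving: A = - \frac{7}{4}, B = - \frac{5}{4}.
So a(n) = - \frac{7 \left(-3\right)^{n}}{4} - \frac{5 \cdot 5^{n}}{4}.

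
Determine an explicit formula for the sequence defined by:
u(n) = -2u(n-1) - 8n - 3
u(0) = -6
First-order linear with linear forcing.
Homogeneous solution: u_h(n) = A·(-2)^n.
Try particular u_p(n) = pn + q. Substituting:
  pn + q = -2(p(n-1) + q) - 8n - 3.
Matching the n-coefficient: p = -2p - 8 ⇒ p = - \frac{8}{3}.
Matching constants: q = 2p - 2q - 3 ⇒ q = - \frac{25}{9}.
General: u(n) = A·(-2)^n - \frac{8 n}{3} - \frac{25}{9}.
Apply u(0) = -6: A - \frac{25}{9} = -6 ⇒ A = - \frac{29}{9}.
So u(n) = - \frac{29 \left(-2\right)^{n}}{9} - \frac{8 n}{3} - \frac{25}{9}.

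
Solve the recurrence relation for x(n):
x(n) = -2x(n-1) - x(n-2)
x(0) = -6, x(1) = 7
Characteristic equation: x² + 2x + 1 = 0, which is (x - (-1))².
Repeated root r = -1.
General solution: x(n) = (A + Bn)·(-1)^n.
From x(0) = -6: A = -6.
From x(1) = 7: (A + B)·(-1) = 7 ⇒ B = -1.
So x(n) = \left(- n - 6\right) \cdot (-1)^n.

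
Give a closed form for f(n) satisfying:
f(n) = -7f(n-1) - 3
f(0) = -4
First-order linear non-homogeneous.
Homogeneous solution: f_h(n) = A·(-7)^n.
Try constant particular solution f_p = K: K = -7K - 3 ⇒ K = - \frac{3}{8}.
General: f(n) = A·(-7)^n - \frac{3}{8}.
Apply f(0) = -4: A - \frac{3}{8} = -4 ⇒ A = - \frac{29}{8}.
So f(n) = - \frac{29 \left(-7\right)^{n}}{8} - \frac{3}{8}.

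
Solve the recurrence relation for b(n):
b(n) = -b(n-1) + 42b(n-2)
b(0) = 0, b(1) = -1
Characteristic equation: x² + x - 42 = 0, which factors as (x - (6))(x - (-7)) = 0.
Roots r₁ = 6, r₂ = -7 (distinct).
General solution: b(n) = A·(6)^n + B·(-7)^n.
From b(0) = 0: A + B = 0.
From b(1) = -1: 6A - 7B = -1.
Solving: A = - \frac{1}{13}, B = \frac{1}{13}.
So b(n) = \frac{\left(-7\right)^{n}}{13} - \frac{6^{n}}{13}.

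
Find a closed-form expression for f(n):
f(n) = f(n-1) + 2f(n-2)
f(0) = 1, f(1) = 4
Characteristic equation: x² - x - 2 = 0, which factors as (x - (-1))(x - (2)) = 0.
Roots r₁ = -1, r₂ = 2 (distinct).
General solution: f(n) = A·(-1)^n + B·(2)^n.
From f(0) = 1: A + B = 1.
From f(1) = 4: -A + 2B = 4.
Solving: A = - \frac{2}{3}, B = \frac{5}{3}.
So f(n) = - \frac{2 \left(-1\right)^{n}}{3} + \frac{5 \cdot 2^{n}}{3}.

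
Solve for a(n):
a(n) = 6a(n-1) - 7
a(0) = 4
First-order linear non-homogeneous.
Homogeneous solution: a_h(n) = A·(6)^n.
Try constant particular solution a_p = K: K = 6K - 7 ⇒ K = \frac{7}{5}.
General: a(n) = A·(6)^n + \frac{7}{5}.
Apply a(0) = 4: A + \frac{7}{5} = 4 ⇒ A = \frac{13}{5}.
So a(n) = \frac{13 \cdot 6^{n}}{5} + \frac{7}{5}.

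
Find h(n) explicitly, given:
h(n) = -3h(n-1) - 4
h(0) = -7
First-order linear non-homogeneous.
Homogeneous solution: h_h(n) = A·(-3)^n.
Try constant particular solution h_p = K: K = -3K - 4 ⇒ K = -1.
General: h(n) = A·(-3)^n - 1.
Apply h(0) = -7: A - 1 = -7 ⇒ A = -6.
So h(n) = - 6 \left(-3\right)^{n} - 1.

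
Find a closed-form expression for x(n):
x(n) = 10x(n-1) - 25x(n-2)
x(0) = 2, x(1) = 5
Characteristic equation: x² - 10x + 25 = 0, which is (x - (5))².
Repeated root r = 5.
General solution: x(n) = (A + Bn)·(5)^n.
From x(0) = 2: A = 2.
From x(1) = 5: (A + B)·(5) = 5 ⇒ B = -1.
So x(n) = \left(2 - n\right) \cdot (5)^n.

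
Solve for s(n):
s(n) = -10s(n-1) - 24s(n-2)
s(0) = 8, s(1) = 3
Characteristic equation: x² + 10x + 24 = 0, which factors as (x - (-6))(x - (-4)) = 0.
Roots r₁ = -6, r₂ = -4 (distinct).
General solution: s(n) = A·(-6)^n + B·(-4)^n.
From s(0) = 8: A + B = 8.
From s(1) = 3: -6A - 4B = 3.
Solving: A = - \frac{35}{2}, B = \frac{51}{2}.
So s(n) = \frac{51 \left(-4\right)^{n}}{2} - \frac{35 \left(-6\right)^{n}}{2}.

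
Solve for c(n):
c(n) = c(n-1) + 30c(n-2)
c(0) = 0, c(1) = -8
Characteristic equation: x² - x - 30 = 0, which factors as (x - (-5))(x - (6)) = 0.
Roots r₁ = -5, r₂ = 6 (distinct).
General solution: c(n) = A·(-5)^n + B·(6)^n.
From c(0) = 0: A + B = 0.
From c(1) = -8: -5A + 6B = -8.
Solving: A = \frac{8}{11}, B = - \frac{8}{11}.
So c(n) = \frac{8 \left(-5\right)^{n}}{11} - \frac{8 \cdot 6^{n}}{11}.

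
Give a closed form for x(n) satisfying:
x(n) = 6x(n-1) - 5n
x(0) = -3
First-order linear with linear forcing.
Homogeneous solution: x_h(n) = A·(6)^n.
Try particular x_p(n) = pn + q. Substituting:
  pn + q = 6(p(n-1) + q) - 5n.
Matching the n-coefficient: p = 6p - 5 ⇒ p = 1.
Matching constants: q = -6p + 6q ⇒ q = \frac{6}{5}.
General: x(n) = A·(6)^n + n + \frac{6}{5}.
Apply x(0) = -3: A + \frac{6}{5} = -3 ⇒ A = - \frac{21}{5}.
So x(n) = - \frac{21 \cdot 6^{n}}{5} + n + \frac{6}{5}.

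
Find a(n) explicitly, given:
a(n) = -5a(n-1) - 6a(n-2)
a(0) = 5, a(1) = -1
Characteristic equation: x² + 5x + 6 = 0, which factors as (x - (-3))(x - (-2)) = 0.
Roots r₁ = -3, r₂ = -2 (distinct).
General solution: a(n) = A·(-3)^n + B·(-2)^n.
From a(0) = 5: A + B = 5.
From a(1) = -1: -3A - 2B = -1.
Solving: A = -9, B = 14.
So a(n) = 14 \left(-2\right)^{n} - 9 \left(-3\right)^{n}.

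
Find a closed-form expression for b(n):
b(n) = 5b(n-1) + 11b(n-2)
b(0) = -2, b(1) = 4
Characteristic equation: x² - 5x - 11 = 0.
Discriminant Δ = (5)² + 4·(11) = 69.
Roots r₁,₂ = (5 ± √69)/2, so r₁ = \frac{5}{2} + \frac{\sqrt{69}}{2}, r₂ = \frac{5}{2} - \frac{\sqrt{69}}{2}.
General solution: b(n) = A·r₁^n + B·r₂^n.
From the initial conditions, A + B = -2 and r₁A + r₂B = 4.
Since r₁ - r₂ = √69: A = (4 - (-2)r₂)/√69 = -1 + \frac{3 \sqrt{69}}{23}, and B = -2 - A = - \frac{3 \sqrt{69}}{23} - 1.
So b(n) = \left(-1 + \frac{3 \sqrt{69}}{23}\right)\left(\frac{5}{2} + \frac{\sqrt{69}}{2}\right)^n + \left(- \frac{3 \sqrt{69}}{23} - 1\right)\left(\frac{5}{2} - \frac{\sqrt{69}}{2}\right)^n.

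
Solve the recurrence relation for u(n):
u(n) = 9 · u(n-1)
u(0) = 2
Pure geometric recurrence with ratio 9.
By induction u(n) = u(0) · (9)^n = 2 \cdot 9^{n}.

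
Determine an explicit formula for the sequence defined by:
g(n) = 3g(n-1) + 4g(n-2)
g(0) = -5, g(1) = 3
Characteristic equation: x² - 3x - 4 = 0, which factors as (x - (-1))(x - (4)) = 0.
Roots r₁ = -1, r₂ = 4 (distinct).
General solution: g(n) = A·(-1)^n + B·(4)^n.
From g(0) = -5: A + B = -5.
From g(1) = 3: -A + 4B = 3.
Solving: A = - \frac{23}{5}, B = - \frac{2}{5}.
So g(n) = - \frac{23 \left(-1\right)^{n}}{5} - \frac{2 \cdot 4^{n}}{5}.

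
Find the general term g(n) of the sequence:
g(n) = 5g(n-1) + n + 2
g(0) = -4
First-order linear with linear forcing.
Homogeneous solution: g_h(n) = A·(5)^n.
Try particular g_p(n) = pn + q. Substituting:
  pn + q = 5(p(n-1) + q) + n + 2.
Matching the n-coefficient: p = 5p + 1 ⇒ p = - \frac{1}{4}.
Matching constants: q = -5p + 5q + 2 ⇒ q = - \frac{13}{16}.
General: g(n) = A·(5)^n - \frac{n}{4} - \frac{13}{16}.
Apply g(0) = -4: A - \frac{13}{16} = -4 ⇒ A = - \frac{51}{16}.
So g(n) = - \frac{51 \cdot 5^{n}}{16} - \frac{n}{4} - \frac{13}{16}.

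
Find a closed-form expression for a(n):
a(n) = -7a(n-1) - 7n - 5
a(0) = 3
First-order linear with linear forcing.
Homogeneous solution: a_h(n) = A·(-7)^n.
Try particular a_p(n) = pn + q. Substituting:
  pn + q = -7(p(n-1) + q) - 7n - 5.
Matching the n-coefficient: p = -7p - 7 ⇒ p = - \frac{7}{8}.
Matching constants: q = 7p - 7q - 5 ⇒ q = - \frac{89}{64}.
General: a(n) = A·(-7)^n - \frac{7 n}{8} - \frac{89}{64}.
Apply a(0) = 3: A - \frac{89}{64} = 3 ⇒ A = \frac{281}{64}.
So a(n) = \frac{281 \left(-7\right)^{n}}{64} - \frac{7 n}{8} - \frac{89}{64}.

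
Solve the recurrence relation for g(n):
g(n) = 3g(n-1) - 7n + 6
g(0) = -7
First-order linear with linear forcing.
Homogeneous solution: g_h(n) = A·(3)^n.
Try particular g_p(n) = pn + q. Substituting:
  pn + q = 3(p(n-1) + q) - 7n + 6.
Matching the n-coefficient: p = 3p - 7 ⇒ p = \frac{7}{2}.
Matching constants: q = -3p + 3q + 6 ⇒ q = \frac{9}{4}.
General: g(n) = A·(3)^n + \frac{7 n}{2} + \frac{9}{4}.
Apply g(0) = -7: A + \frac{9}{4} = -7 ⇒ A = - \frac{37}{4}.
So g(n) = - \frac{37 \cdot 3^{n}}{4} + \frac{7 n}{2} + \frac{9}{4}.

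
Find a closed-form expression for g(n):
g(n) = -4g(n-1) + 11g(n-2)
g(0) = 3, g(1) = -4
Characteristic equation: x² + 4x - 11 = 0.
Discriminant Δ = (-4)² + 4·(11) = 60.
Roots r₁,₂ = (-4 ± √60)/2, so r₁ = -2 + \sqrt{15}, r₂ = - \sqrt{15} - 2.
General solution: g(n) = A·r₁^n + B·r₂^n.
From the initial conditions, A + B = 3 and r₁A + r₂B = -4.
Since r₁ - r₂ = √60: A = (-4 - (3)r₂)/√60 = \frac{\sqrt{15}}{15} + \frac{3}{2}, and B = 3 - A = \frac{3}{2} - \frac{\sqrt{15}}{15}.
So g(n) = \left(\frac{\sqrt{15}}{15} + \frac{3}{2}\right)\left(-2 + \sqrt{15}\right)^n + \left(\frac{3}{2} - \frac{\sqrt{15}}{15}\right)\left(- \sqrt{15} - 2\right)^n.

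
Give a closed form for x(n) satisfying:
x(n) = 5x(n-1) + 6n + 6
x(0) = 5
First-order linear with linear forcing.
Homogeneous solution: x_h(n) = A·(5)^n.
Try particular x_p(n) = pn + q. Substituting:
  pn + q = 5(p(n-1) + q) + 6n + 6.
Matching the n-coefficient: p = 5p + 6 ⇒ p = - \frac{3}{2}.
Matching constants: q = -5p + 5q + 6 ⇒ q = - \frac{27}{8}.
General: x(n) = A·(5)^n - \frac{3 n}{2} - \frac{27}{8}.
Apply x(0) = 5: A - \frac{27}{8} = 5 ⇒ A = \frac{67}{8}.
So x(n) = \frac{67 \cdot 5^{n}}{8} - \frac{3 n}{2} - \frac{27}{8}.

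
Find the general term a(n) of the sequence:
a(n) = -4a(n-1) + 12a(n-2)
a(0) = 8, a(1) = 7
Characteristic equation: x² + 4x - 12 = 0, which factors as (x - (2))(x - (-6)) = 0.
Roots r₁ = 2, r₂ = -6 (distinct).
General solution: a(n) = A·(2)^n + B·(-6)^n.
From a(0) = 8: A + B = 8.
From a(1) = 7: 2A - 6B = 7.
Solving: A = \frac{55}{8}, B = \frac{9}{8}.
So a(n) = \frac{9 \left(-6\right)^{n}}{8} + \frac{55 \cdot 2^{n}}{8}.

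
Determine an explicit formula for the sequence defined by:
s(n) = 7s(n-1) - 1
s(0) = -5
First-order linear non-homogeneous.
Homogeneous solution: s_h(n) = A·(7)^n.
Try constant particular solution s_p = K: K = 7K - 1 ⇒ K = \frac{1}{6}.
General: s(n) = A·(7)^n + \frac{1}{6}.
Apply s(0) = -5: A + \frac{1}{6} = -5 ⇒ A = - \frac{31}{6}.
So s(n) = \frac{1}{6} - \frac{31 \cdot 7^{n}}{6}.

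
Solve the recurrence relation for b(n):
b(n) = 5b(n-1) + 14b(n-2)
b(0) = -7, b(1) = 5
Characteristic equation: x² - 5x - 14 = 0, which factors as (x - (7))(x - (-2)) = 0.
Roots r₁ = 7, r₂ = -2 (distinct).
General solution: b(n) = A·(7)^n + B·(-2)^n.
From b(0) = -7: A + B = -7.
From b(1) = 5: 7A - 2B = 5.
Solving: A = -1, B = -6.
So b(n) = - 6 \left(-2\right)^{n} - 7^{n}.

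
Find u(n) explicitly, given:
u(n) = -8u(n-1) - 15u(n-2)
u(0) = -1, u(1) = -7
Characteristic equation: x² + 8x + 15 = 0, which factors as (x - (-5))(x - (-3)) = 0.
Roots r₁ = -5, r₂ = -3 (distinct).
General solution: u(n) = A·(-5)^n + B·(-3)^n.
From u(0) = -1: A + B = -1.
From u(1) = -7: -5A - 3B = -7.
Solving: A = 5, B = -6.
So u(n) = - 6 \left(-3\right)^{n} + 5 \left(-5\right)^{n}.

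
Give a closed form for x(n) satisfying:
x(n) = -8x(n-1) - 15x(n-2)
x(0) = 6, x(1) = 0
Characteristic equation: x² + 8x + 15 = 0, which factors as (x - (-5))(x - (-3)) = 0.
Roots r₁ = -5, r₂ = -3 (distinct).
General solution: x(n) = A·(-5)^n + B·(-3)^n.
From x(0) = 6: A + B = 6.
From x(1) = 0: -5A - 3B = 0.
Solving: A = -9, B = 15.
So x(n) = 15 \left(-3\right)^{n} - 9 \left(-5\right)^{n}.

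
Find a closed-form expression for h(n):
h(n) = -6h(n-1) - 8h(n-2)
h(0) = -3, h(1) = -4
Characteristic equation: x² + 6x + 8 = 0, which factors as (x - (-2))(x - (-4)) = 0.
Roots r₁ = -2, r₂ = -4 (distinct).
General solution: h(n) = A·(-2)^n + B·(-4)^n.
From h(0) = -3: A + B = -3.
From h(1) = -4: -2A - 4B = -4.
Solving: A = -8, B = 5.
So h(n) = - 8 \left(-2\right)^{n} + 5 \left(-4\right)^{n}.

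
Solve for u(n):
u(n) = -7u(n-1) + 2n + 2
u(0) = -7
First-order linear with linear forcing.
Homogeneous solution: u_h(n) = A·(-7)^n.
Try particular u_p(n) = pn + q. Substituting:
  pn + q = -7(p(n-1) + q) + 2n + 2.
Matching the n-coefficient: p = -7p + 2 ⇒ p = \frac{1}{4}.
Matching constants: q = 7p - 7q + 2 ⇒ q = \frac{15}{32}.
General: u(n) = A·(-7)^n + \frac{n}{4} + \frac{15}{32}.
Apply u(0) = -7: A + \frac{15}{32} = -7 ⇒ A = - \frac{239}{32}.
So u(n) = - \frac{239 \left(-7\right)^{n}}{32} + \frac{n}{4} + \frac{15}{32}.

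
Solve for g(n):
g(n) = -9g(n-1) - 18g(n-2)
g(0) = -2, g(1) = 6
Characteristic equation: x² + 9x + 18 = 0, which factors as (x - (-6))(x - (-3)) = 0.
Roots r₁ = -6, r₂ = -3 (distinct).
General solution: g(n) = A·(-6)^n + B·(-3)^n.
From g(0) = -2: A + B = -2.
From g(1) = 6: -6A - 3B = 6.
Solving: A = 0, B = -2.
So g(n) = - 2 \left(-3\right)^{n}.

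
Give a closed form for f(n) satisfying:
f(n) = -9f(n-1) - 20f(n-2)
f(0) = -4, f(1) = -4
Characteristic equation: x² + 9x + 20 = 0, which factors as (x - (-4))(x - (-5)) = 0.
Roots r₁ = -4, r₂ = -5 (distinct).
General solution: f(n) = A·(-4)^n + B·(-5)^n.
From f(0) = -4: A + B = -4.
From f(1) = -4: -4A - 5B = -4.
Solving: A = -24, B = 20.
So f(n) = - 24 \left(-4\right)^{n} + 20 \left(-5\right)^{n}.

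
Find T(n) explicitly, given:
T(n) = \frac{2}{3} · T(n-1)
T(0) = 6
Pure geometric recurrence with ratio \frac{2}{3}.
By induction T(n) = T(0) · (\frac{2}{3})^n = 6 \left(\frac{2}{3}\right)^{n}.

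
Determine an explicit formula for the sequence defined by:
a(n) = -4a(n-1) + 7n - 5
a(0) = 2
First-order linear with linear forcing.
Homogeneous solution: a_h(n) = A·(-4)^n.
Try particular a_p(n) = pn + q. Substituting:
  pn + q = -4(p(n-1) + q) + 7n - 5.
Matching the n-coefficient: p = -4p + 7 ⇒ p = \frac{7}{5}.
Matching constants: q = 4p - 4q - 5 ⇒ q = \frac{3}{25}.
General: a(n) = A·(-4)^n + \frac{7 n}{5} + \frac{3}{25}.
Apply a(0) = 2: A + \frac{3}{25} = 2 ⇒ A = \frac{47}{25}.
So a(n) = \frac{47 \left(-4\right)^{n}}{25} + \frac{7 n}{5} + \frac{3}{25}.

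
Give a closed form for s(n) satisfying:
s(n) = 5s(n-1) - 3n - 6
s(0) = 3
First-order linear with linear forcing.
Homogeneous solution: s_h(n) = A·(5)^n.
Try particular s_p(n) = pn + q. Substituting:
  pn + q = 5(p(n-1) + q) - 3n - 6.
Matching the n-coefficient: p = 5p - 3 ⇒ p = \frac{3}{4}.
Matching constants: q = -5p + 5q - 6 ⇒ q = \frac{39}{16}.
General: s(n) = A·(5)^n + \frac{3 n}{4} + \frac{39}{16}.
Apply s(0) = 3: A + \frac{39}{16} = 3 ⇒ A = \frac{9}{16}.
So s(n) = \frac{9 \cdot 5^{n}}{16} + \frac{3 n}{4} + \frac{39}{16}.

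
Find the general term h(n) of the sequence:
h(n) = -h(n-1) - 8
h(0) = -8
First-order linear non-homogeneous.
Homogeneous solution: h_h(n) = A·(-1)^n.
Try constant particular solution h_p = K: K = -K - 8 ⇒ K = -4.
General: h(n) = A·(-1)^n - 4.
Apply h(0) = -8: A - 4 = -8 ⇒ A = -4.
So h(n) = - 4 \left(-1\right)^{n} - 4.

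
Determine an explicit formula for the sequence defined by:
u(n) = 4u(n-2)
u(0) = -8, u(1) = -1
Characteristic equation: x² - 4 = 0, which factors as (x - (-2))(x - (2)) = 0.
Roots r₁ = -2, r₂ = 2 (distinct).
General solution: u(n) = A·(-2)^n + B·(2)^n.
From u(0) = -8: A + B = -8.
From u(1) = -1: -2A + 2B = -1.
Solving: A = - \frac{15}{4}, B = - \frac{17}{4}.
So u(n) = - \frac{15 \left(-2\right)^{n}}{4} - \frac{17 \cdot 2^{n}}{4}.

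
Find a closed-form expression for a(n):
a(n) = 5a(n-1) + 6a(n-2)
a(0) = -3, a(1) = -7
Characteristic equation: x² - 5x - 6 = 0, which factors as (x - (6))(x - (-1)) = 0.
Roots r₁ = 6, r₂ = -1 (distinct).
General solution: a(n) = A·(6)^n + B·(-1)^n.
From a(0) = -3: A + B = -3.
From a(1) = -7: 6A - B = -7.
Solving: A = - \frac{10}{7}, B = - \frac{11}{7}.
So a(n) = - \frac{11 \left(-1\right)^{n}}{7} - \frac{10 \cdot 6^{n}}{7}.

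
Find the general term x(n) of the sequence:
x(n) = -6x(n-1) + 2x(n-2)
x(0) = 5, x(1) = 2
Characteristic equation: x² + 6x - 2 = 0.
Discriminant Δ = (-6)² + 4·(2) = 44.
Roots r₁,₂ = (-6 ± √44)/2, so r₁ = -3 + \sqrt{11}, r₂ = - \sqrt{11} - 3.
General solution: x(n) = A·r₁^n + B·r₂^n.
From the initial conditions, A + B = 5 and r₁A + r₂B = 2.
Since r₁ - r₂ = √44: A = (2 - (5)r₂)/√44 = \frac{5}{2} + \frac{17 \sqrt{11}}{22}, and B = 5 - A = \frac{5}{2} - \frac{17 \sqrt{11}}{22}.
So x(n) = \left(\frac{5}{2} + \frac{17 \sqrt{11}}{22}\right)\left(-3 + \sqrt{11}\right)^n + \left(\frac{5}{2} - \frac{17 \sqrt{11}}{22}\right)\left(- \sqrt{11} - 3\right)^n.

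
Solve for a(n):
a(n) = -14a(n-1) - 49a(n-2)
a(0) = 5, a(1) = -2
Characteristic equation: x² + 14x + 49 = 0, which is (x - (-7))².
Repeated root r = -7.
General solution: a(n) = (A + Bn)·(-7)^n.
From a(0) = 5: A = 5.
From a(1) = -2: (A + B)·(-7) = -2 ⇒ B = - \frac{33}{7}.
So a(n) = \left(5 - \frac{33 n}{7}\right) \cdot (-7)^n.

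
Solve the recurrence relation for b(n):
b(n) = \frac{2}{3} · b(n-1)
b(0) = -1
Pure geometric recurrence with ratio \frac{2}{3}.
By induction b(n) = b(0) · (\frac{2}{3})^n = - \left(\frac{2}{3}\right)^{n}.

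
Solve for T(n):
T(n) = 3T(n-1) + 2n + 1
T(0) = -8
First-order linear with linear forcing.
Homogeneous solution: T_h(n) = A·(3)^n.
Try particular T_p(n) = pn + q. Substituting:
  pn + q = 3(p(n-1) + q) + 2n + 1.
Matching the n-coefficient: p = 3p + 2 ⇒ p = -1.
Matching constants: q = -3p + 3q + 1 ⇒ q = -2.
General: T(n) = A·(3)^n - n - 2.
Apply T(0) = -8: A - 2 = -8 ⇒ A = -6.
So T(n) = - 6 \cdot 3^{n} - n - 2.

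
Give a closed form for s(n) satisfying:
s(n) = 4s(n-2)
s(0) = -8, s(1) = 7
Characteristic equation: x² - 4 = 0, which factors as (x - (-2))(x - (2)) = 0.
Roots r₁ = -2, r₂ = 2 (distinct).
General solution: s(n) = A·(-2)^n + B·(2)^n.
From s(0) = -8: A + B = -8.
From s(1) = 7: -2A + 2B = 7.
Solving: A = - \frac{23}{4}, B = - \frac{9}{4}.
So s(n) = - \frac{23 \left(-2\right)^{n}}{4} - \frac{9 \cdot 2^{n}}{4}.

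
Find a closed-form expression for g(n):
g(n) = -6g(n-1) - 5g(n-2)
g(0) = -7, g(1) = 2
Characteristic equation: x² + 6x + 5 = 0, which factors as (x - (-5))(x - (-1)) = 0.
Roots r₁ = -5, r₂ = -1 (distinct).
General solution: g(n) = A·(-5)^n + B·(-1)^n.
From g(0) = -7: A + B = -7.
From g(1) = 2: -5A - B = 2.
Solving: A = \frac{5}{4}, B = - \frac{33}{4}.
So g(n) = - \frac{33 \left(-1\right)^{n}}{4} + \frac{5 \left(-5\right)^{n}}{4}.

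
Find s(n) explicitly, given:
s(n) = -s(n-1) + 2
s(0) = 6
First-order linear non-homogeneous.
Homogeneous solution: s_h(n) = A·(-1)^n.
Try constant particular solution s_p = K: K = -K + 2 ⇒ K = 1.
General: s(n) = A·(-1)^n + 1.
Apply s(0) = 6: A + 1 = 6 ⇒ A = 5.
So s(n) = 5 \left(-1\right)^{n} + 1.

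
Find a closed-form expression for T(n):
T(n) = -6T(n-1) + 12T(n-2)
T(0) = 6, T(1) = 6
Characteristic equation: x² + 6x - 12 = 0.
Discriminant Δ = (-6)² + 4·(12) = 84.
Roots r₁,₂ = (-6 ± √84)/2, so r₁ = -3 + \sqrt{21}, r₂ = - \sqrt{21} - 3.
General solution: T(n) = A·r₁^n + B·r₂^n.
From the initial conditions, A + B = 6 and r₁A + r₂B = 6.
Since r₁ - r₂ = √84: A = (6 - (6)r₂)/√84 = \frac{4 \sqrt{21}}{7} + 3, and B = 6 - A = 3 - \frac{4 \sqrt{21}}{7}.
So T(n) = \left(\frac{4 \sqrt{21}}{7} + 3\right)\left(-3 + \sqrt{21}\right)^n + \left(3 - \frac{4 \sqrt{21}}{7}\right)\left(- \sqrt{21} - 3\right)^n.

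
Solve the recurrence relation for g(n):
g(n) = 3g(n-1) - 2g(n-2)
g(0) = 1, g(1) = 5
Characteristic equation: x² - 3x + 2 = 0, which factors as (x - (1))(x - (2)) = 0.
Roots r₁ = 1, r₂ = 2 (distinct).
General solution: g(n) = A·(1)^n + B·(2)^n.
From g(0) = 1: A + B = 1.
From g(1) = 5: A + 2B = 5.
Solving: A = -3, B = 4.
So g(n) = 4 \cdot 2^{n} - 3.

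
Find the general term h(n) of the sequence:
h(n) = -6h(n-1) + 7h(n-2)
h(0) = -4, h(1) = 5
Characteristic equation: x² + 6x - 7 = 0, which factors as (x - (1))(x - (-7)) = 0.
Roots r₁ = 1, r₂ = -7 (distinct).
General solution: h(n) = A·(1)^n + B·(-7)^n.
From h(0) = -4: A + B = -4.
From h(1) = 5: A - 7B = 5.
Solving: A = - \frac{23}{8}, B = - \frac{9}{8}.
So h(n) = - \frac{9 \left(-7\right)^{n}}{8} - \frac{23}{8}.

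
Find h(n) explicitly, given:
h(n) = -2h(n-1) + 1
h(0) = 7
First-order linear non-homogeneous.
Homogeneous solution: h_h(n) = A·(-2)^n.
Try constant particular solution h_p = K: K = -2K + 1 ⇒ K = \frac{1}{3}.
General: h(n) = A·(-2)^n + \frac{1}{3}.
Apply h(0) = 7: A + \frac{1}{3} = 7 ⇒ A = \frac{20}{3}.
So h(n) = \frac{20 \left(-2\right)^{n}}{3} + \frac{1}{3}.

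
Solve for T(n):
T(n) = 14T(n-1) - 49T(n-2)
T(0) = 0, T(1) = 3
Characteristic equation: x² - 14x + 49 = 0, which is (x - (7))².
Repeated root r = 7.
General solution: T(n) = (A + Bn)·(7)^n.
From T(0) = 0: A = 0.
From T(1) = 3: (A + B)·(7) = 3 ⇒ B = \frac{3}{7}.
So T(n) = \left(\frac{3 n}{7}\right) \cdot (7)^n.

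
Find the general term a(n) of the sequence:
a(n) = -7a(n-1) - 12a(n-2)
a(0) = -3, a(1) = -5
Characteristic equation: x² + 7x + 12 = 0, which factors as (x - (-4))(x - (-3)) = 0.
Roots r₁ = -4, r₂ = -3 (distinct).
General solution: a(n) = A·(-4)^n + B·(-3)^n.
From a(0) = -3: A + B = -3.
From a(1) = -5: -4A - 3B = -5.
Solving: A = 14, B = -17.
So a(n) = - 17 \left(-3\right)^{n} + 14 \left(-4\right)^{n}.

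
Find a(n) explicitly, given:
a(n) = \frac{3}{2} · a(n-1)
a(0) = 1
Pure geometric recurrence with ratio \frac{3}{2}.
By induction a(n) = a(0) · (\frac{3}{2})^n = \left(\frac{3}{2}\right)^{n}.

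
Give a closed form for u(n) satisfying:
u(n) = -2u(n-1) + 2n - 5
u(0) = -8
First-order linear with linear forcing.
Homogeneous solution: u_h(n) = A·(-2)^n.
Try particular u_p(n) = pn + q. Substituting:
  pn + q = -2(p(n-1) + q) + 2n - 5.
Matching the n-coefficient: p = -2p + 2 ⇒ p = \frac{2}{3}.
Matching constants: q = 2p - 2q - 5 ⇒ q = - \frac{11}{9}.
General: u(n) = A·(-2)^n + \frac{2 n}{3} - \frac{11}{9}.
Apply u(0) = -8: A - \frac{11}{9} = -8 ⇒ A = - \frac{61}{9}.
So u(n) = - \frac{61 \left(-2\right)^{n}}{9} + \frac{2 n}{3} - \frac{11}{9}.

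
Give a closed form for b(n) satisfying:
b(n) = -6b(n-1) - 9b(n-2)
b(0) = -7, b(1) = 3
Characteristic equation: x² + 6x + 9 = 0, which is (x - (-3))².
Repeated root r = -3.
General solution: b(n) = (A + Bn)·(-3)^n.
From b(0) = -7: A = -7.
From b(1) = 3: (A + B)·(-3) = 3 ⇒ B = 6.
So b(n) = \left(6 n - 7\right) \cdot (-3)^n.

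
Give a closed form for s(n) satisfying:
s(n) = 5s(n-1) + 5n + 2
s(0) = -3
First-order linear with linear forcing.
Homogeneous solution: s_h(n) = A·(5)^n.
Try particular s_p(n) = pn + q. Substituting:
  pn + q = 5(p(n-1) + q) + 5n + 2.
Matching the n-coefficient: p = 5p + 5 ⇒ p = - \frac{5}{4}.
Matching constants: q = -5p + 5q + 2 ⇒ q = - \frac{33}{16}.
General: s(n) = A·(5)^n - \frac{5 n}{4} - \frac{33}{16}.
Apply s(0) = -3: A - \frac{33}{16} = -3 ⇒ A = - \frac{15}{16}.
So s(n) = - \frac{15 \cdot 5^{n}}{16} - \frac{5 n}{4} - \frac{33}{16}.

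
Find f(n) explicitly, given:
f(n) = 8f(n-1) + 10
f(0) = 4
First-order linear non-homogeneous.
Homogeneous solution: f_h(n) = A·(8)^n.
Try constant particular solution f_p = K: K = 8K + 10 ⇒ K = - \frac{10}{7}.
General: f(n) = A·(8)^n - \frac{10}{7}.
Apply f(0) = 4: A - \frac{10}{7} = 4 ⇒ A = \frac{38}{7}.
So f(n) = \frac{38 \cdot 8^{n}}{7} - \frac{10}{7}.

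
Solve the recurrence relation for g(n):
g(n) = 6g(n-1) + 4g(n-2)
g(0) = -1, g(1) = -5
Characteristic equation: x² - 6x - 4 = 0.
Discriminant Δ = (6)² + 4·(4) = 52.
Roots r₁,₂ = (6 ± √52)/2, so r₁ = 3 + \sqrt{13}, r₂ = 3 - \sqrt{13}.
General solution: g(n) = A·r₁^n + B·r₂^n.
From the initial conditions, A + B = -1 and r₁A + r₂B = -5.
Since r₁ - r₂ = √52: A = (-5 - (-1)r₂)/√52 = - \frac{1}{2} - \frac{\sqrt{13}}{13}, and B = -1 - A = - \frac{1}{2} + \frac{\sqrt{13}}{13}.
So g(n) = \left(- \frac{1}{2} - \frac{\sqrt{13}}{13}\right)\left(3 + \sqrt{13}\right)^n + \left(- \frac{1}{2} + \frac{\sqrt{13}}{13}\right)\left(3 - \sqrt{13}\right)^n.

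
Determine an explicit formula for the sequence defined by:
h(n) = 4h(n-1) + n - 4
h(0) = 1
First-order linear with linear forcing.
Homogeneous solution: h_h(n) = A·(4)^n.
Try particular h_p(n) = pn + q. Substituting:
  pn + q = 4(p(n-1) + q) + n - 4.
Matching the n-coefficient: p = 4p + 1 ⇒ p = - \frac{1}{3}.
Matching constants: q = -4p + 4q - 4 ⇒ q = \frac{8}{9}.
General: h(n) = A·(4)^n - \frac{n}{3} + \frac{8}{9}.
Apply h(0) = 1: A + \frac{8}{9} = 1 ⇒ A = \frac{1}{9}.
So h(n) = \frac{4^{n}}{9} - \frac{n}{3} + \frac{8}{9}.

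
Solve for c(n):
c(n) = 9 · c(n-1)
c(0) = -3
Pure geometric recurrence with ratio 9.
By induction c(n) = c(0) · (9)^n = - 3 \cdot 9^{n}.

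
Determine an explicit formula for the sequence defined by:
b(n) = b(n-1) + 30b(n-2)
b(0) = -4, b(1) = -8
Characteristic equation: x² - x - 30 = 0, which factors as (x - (6))(x - (-5)) = 0.
Roots r₁ = 6, r₂ = -5 (distinct).
General solution: b(n) = A·(6)^n + B·(-5)^n.
From b(0) = -4: A + B = -4.
From b(1) = -8: 6A - 5B = -8.
Solving: A = - \frac{28}{11}, B = - \frac{16}{11}.
So b(n) = - \frac{16 \left(-5\right)^{n}}{11} - \frac{28 \cdot 6^{n}}{11}.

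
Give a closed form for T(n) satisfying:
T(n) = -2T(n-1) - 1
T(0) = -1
First-order linear non-homogeneous.
Homogeneous solution: T_h(n) = A·(-2)^n.
Try constant particular solution T_p = K: K = -2K - 1 ⇒ K = - \frac{1}{3}.
General: T(n) = A·(-2)^n - \frac{1}{3}.
Apply T(0) = -1: A - \frac{1}{3} = -1 ⇒ A = - \frac{2}{3}.
So T(n) = - \frac{2 \left(-2\right)^{n}}{3} - \frac{1}{3}.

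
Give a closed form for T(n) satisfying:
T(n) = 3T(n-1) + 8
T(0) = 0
First-order linear non-homogeneous.
Homogeneous solution: T_h(n) = A·(3)^n.
Try constant particular solution T_p = K: K = 3K + 8 ⇒ K = -4.
General: T(n) = A·(3)^n - 4.
Apply T(0) = 0: A - 4 = 0 ⇒ A = 4.
So T(n) = 4 \cdot 3^{n} - 4.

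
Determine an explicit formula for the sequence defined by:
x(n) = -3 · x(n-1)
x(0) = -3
Pure geometric recurrence with ratio -3.
By induction x(n) = x(0) · (-3)^n = - 3 \left(-3\right)^{n}.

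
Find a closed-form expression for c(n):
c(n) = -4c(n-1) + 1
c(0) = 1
First-order linear non-homogeneous.
Homogeneous solution: c_h(n) = A·(-4)^n.
Try constant particular solution c_p = K: K = -4K + 1 ⇒ K = \frac{1}{5}.
General: c(n) = A·(-4)^n + \frac{1}{5}.
Apply c(0) = 1: A + \frac{1}{5} = 1 ⇒ A = \frac{4}{5}.
So c(n) = \frac{4 \left(-4\right)^{n}}{5} + \frac{1}{5}.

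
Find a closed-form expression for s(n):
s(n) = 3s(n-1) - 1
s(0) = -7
First-order linear non-homogeneous.
Homogeneous solution: s_h(n) = A·(3)^n.
Try constant particular solution s_p = K: K = 3K - 1 ⇒ K = \frac{1}{2}.
General: s(n) = A·(3)^n + \frac{1}{2}.
Apply s(0) = -7: A + \frac{1}{2} = -7 ⇒ A = - \frac{15}{2}.
So s(n) = \frac{1}{2} - \frac{15 \cdot 3^{n}}{2}.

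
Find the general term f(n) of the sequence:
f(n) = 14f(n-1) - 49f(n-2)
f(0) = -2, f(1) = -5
Characteristic equation: x² - 14x + 49 = 0, which is (x - (7))².
Repeated root r = 7.
General solution: f(n) = (A + Bn)·(7)^n.
From f(0) = -2: A = -2.
From f(1) = -5: (A + B)·(7) = -5 ⇒ B = \frac{9}{7}.
So f(n) = \left(\frac{9 n}{7} - 2\right) \cdot (7)^n.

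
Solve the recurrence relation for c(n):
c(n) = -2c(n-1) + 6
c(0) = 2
First-order linear non-homogeneous.
Homogeneous solution: c_h(n) = A·(-2)^n.
Try constant particular solution c_p = K: K = -2K + 6 ⇒ K = 2.
General: c(n) = A·(-2)^n + 2.
Apply c(0) = 2: A + 2 = 2 ⇒ A = 0.
So c(n) = 2.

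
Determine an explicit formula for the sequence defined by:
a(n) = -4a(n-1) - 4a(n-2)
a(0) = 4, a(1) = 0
Characteristic equation: x² + 4x + 4 = 0, which is (x - (-2))².
Repeated root r = -2.
General solution: a(n) = (A + Bn)·(-2)^n.
From a(0) = 4: A = 4.
From a(1) = 0: (A + B)·(-2) = 0 ⇒ B = -4.
So a(n) = \left(4 - 4 n\right) \cdot (-2)^n.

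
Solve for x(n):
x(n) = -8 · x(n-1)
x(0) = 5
Pure geometric recurrence with ratio -8.
By induction x(n) = x(0) · (-8)^n = 5 \left(-8\right)^{n}.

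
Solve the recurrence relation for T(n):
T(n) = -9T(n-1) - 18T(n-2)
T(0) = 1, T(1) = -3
Characteristic equation: x² + 9x + 18 = 0, which factors as (x - (-6))(x - (-3)) = 0.
Roots r₁ = -6, r₂ = -3 (distinct).
General solution: T(n) = A·(-6)^n + B·(-3)^n.
From T(0) = 1: A + B = 1.
From T(1) = -3: -6A - 3B = -3.
Solving: A = 0, B = 1.
So T(n) = \left(-3\right)^{n}.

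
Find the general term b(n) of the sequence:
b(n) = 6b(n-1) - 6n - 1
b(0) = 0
First-order linear with linear forcing.
Homogeneous solution: b_h(n) = A·(6)^n.
Try particular b_p(n) = pn + q. Substituting:
  pn + q = 6(p(n-1) + q) - 6n - 1.
Matching the n-coefficient: p = 6p - 6 ⇒ p = \frac{6}{5}.
Matching constants: q = -6p + 6q - 1 ⇒ q = \frac{41}{25}.
General: b(n) = A·(6)^n + \frac{6 n}{5} + \frac{41}{25}.
Apply b(0) = 0: A + \frac{41}{25} = 0 ⇒ A = - \frac{41}{25}.
So b(n) = - \frac{41 \cdot 6^{n}}{25} + \frac{6 n}{5} + \frac{41}{25}.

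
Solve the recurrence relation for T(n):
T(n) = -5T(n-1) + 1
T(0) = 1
First-order linear non-homogeneous.
Homogeneous solution: T_h(n) = A·(-5)^n.
Try constant particular solution T_p = K: K = -5K + 1 ⇒ K = \frac{1}{6}.
General: T(n) = A·(-5)^n + \frac{1}{6}.
Apply T(0) = 1: A + \frac{1}{6} = 1 ⇒ A = \frac{5}{6}.
So T(n) = \frac{5 \left(-5\right)^{n}}{6} + \frac{1}{6}.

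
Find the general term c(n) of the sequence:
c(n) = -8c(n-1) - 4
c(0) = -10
First-order linear non-homogeneous.
Homogeneous solution: c_h(n) = A·(-8)^n.
Try constant particular solution c_p = K: K = -8K - 4 ⇒ K = - \frac{4}{9}.
General: c(n) = A·(-8)^n - \frac{4}{9}.
Apply c(0) = -10: A - \frac{4}{9} = -10 ⇒ A = - \frac{86}{9}.
So c(n) = - \frac{86 \left(-8\right)^{n}}{9} - \frac{4}{9}.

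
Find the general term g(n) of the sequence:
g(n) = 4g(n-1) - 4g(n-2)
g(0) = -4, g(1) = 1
Characteristic equation: x² - 4x + 4 = 0, which is (x - (2))².
Repeated root r = 2.
General solution: g(n) = (A + Bn)·(2)^n.
From g(0) = -4: A = -4.
From g(1) = 1: (A + B)·(2) = 1 ⇒ B = \frac{9}{2}.
So g(n) = \left(\frac{9 n}{2} - 4\right) \cdot (2)^n.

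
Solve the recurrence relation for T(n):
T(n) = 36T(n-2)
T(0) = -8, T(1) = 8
Characteristic equation: x² - 36 = 0, which factors as (x - (6))(x - (-6)) = 0.
Roots r₁ = 6, r₂ = -6 (distinct).
General solution: T(n) = A·(6)^n + B·(-6)^n.
From T(0) = -8: A + B = -8.
From T(1) = 8: 6A - 6B = 8.
Solving: A = - \frac{10}{3}, B = - \frac{14}{3}.
So T(n) = - \frac{14 \left(-6\right)^{n}}{3} - \frac{10 \cdot 6^{n}}{3}.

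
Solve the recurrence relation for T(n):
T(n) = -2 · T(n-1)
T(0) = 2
Pure geometric recurrence with ratio -2.
By induction T(n) = T(0) · (-2)^n = 2 \left(-2\right)^{n}.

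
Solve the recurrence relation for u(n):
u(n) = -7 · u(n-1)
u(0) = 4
Pure geometric recurrence with ratio -7.
By induction u(n) = u(0) · (-7)^n = 4 \left(-7\right)^{n}.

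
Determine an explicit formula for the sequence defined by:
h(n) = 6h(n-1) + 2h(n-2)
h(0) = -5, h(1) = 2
Characteristic equation: x² - 6x - 2 = 0.
Discriminant Δ = (6)² + 4·(2) = 44.
Roots r₁,₂ = (6 ± √44)/2, so r₁ = 3 + \sqrt{11}, r₂ = 3 - \sqrt{11}.
General solution: h(n) = A·r₁^n + B·r₂^n.
From the initial conditions, A + B = -5 and r₁A + r₂B = 2.
Since r₁ - r₂ = √44: A = (2 - (-5)r₂)/√44 = - \frac{5}{2} + \frac{17 \sqrt{11}}{22}, and B = -5 - A = - \frac{17 \sqrt{11}}{22} - \frac{5}{2}.
So h(n) = \left(- \frac{5}{2} + \frac{17 \sqrt{11}}{22}\right)\left(3 + \sqrt{11}\right)^n + \left(- \frac{17 \sqrt{11}}{22} - \frac{5}{2}\right)\left(3 - \sqrt{11}\right)^n.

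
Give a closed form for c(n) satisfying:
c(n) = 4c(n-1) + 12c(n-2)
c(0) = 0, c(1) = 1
Characteristic equation: x² - 4x - 12 = 0, which factors as (x - (-2))(x - (6)) = 0.
Roots r₁ = -2, r₂ = 6 (distinct).
General solution: c(n) = A·(-2)^n + B·(6)^n.
From c(0) = 0: A + B = 0.
From c(1) = 1: -2A + 6B = 1.
Solving: A = - \frac{1}{8}, B = \frac{1}{8}.
So c(n) = - \frac{\left(-2\right)^{n}}{8} + \frac{6^{n}}{8}.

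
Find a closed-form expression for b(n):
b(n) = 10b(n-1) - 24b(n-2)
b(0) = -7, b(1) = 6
Characteristic equation: x² - 10x + 24 = 0, which factors as (x - (4))(x - (6)) = 0.
Roots r₁ = 4, r₂ = 6 (distinct).
General solution: b(n) = A·(4)^n + B·(6)^n.
From b(0) = -7: A + B = -7.
From b(1) = 6: 4A + 6B = 6.
Solving: A = -24, B = 17.
So b(n) = - 24 \cdot 4^{n} + 17 \cdot 6^{n}.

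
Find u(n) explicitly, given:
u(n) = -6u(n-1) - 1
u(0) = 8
First-order linear non-homogeneous.
Homogeneous solution: u_h(n) = A·(-6)^n.
Try constant particular solution u_p = K: K = -6K - 1 ⇒ K = - \frac{1}{7}.
General: u(n) = A·(-6)^n - \frac{1}{7}.
Apply u(0) = 8: A - \frac{1}{7} = 8 ⇒ A = \frac{57}{7}.
So u(n) = \frac{57 \left(-6\right)^{n}}{7} - \frac{1}{7}.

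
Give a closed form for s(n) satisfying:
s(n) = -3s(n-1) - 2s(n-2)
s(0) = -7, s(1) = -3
Characteristic equation: x² + 3x + 2 = 0, which factors as (x - (-1))(x - (-2)) = 0.
Roots r₁ = -1, r₂ = -2 (distinct).
General solution: s(n) = A·(-1)^n + B·(-2)^n.
From s(0) = -7: A + B = -7.
From s(1) = -3: -A - 2B = -3.
Solving: A = -17, B = 10.
So s(n) = - 17 \left(-1\right)^{n} + 10 \left(-2\right)^{n}.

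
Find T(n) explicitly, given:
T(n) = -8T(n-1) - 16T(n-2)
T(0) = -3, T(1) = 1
Characteristic equation: x² + 8x + 16 = 0, which is (x - (-4))².
Repeated root r = -4.
General solution: T(n) = (A + Bn)·(-4)^n.
From T(0) = -3: A = -3.
From T(1) = 1: (A + B)·(-4) = 1 ⇒ B = \frac{11}{4}.
So T(n) = \left(\frac{11 n}{4} - 3\right) \cdot (-4)^n.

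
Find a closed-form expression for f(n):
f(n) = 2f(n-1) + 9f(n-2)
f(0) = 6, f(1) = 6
Characteristic equation: x² - 2x - 9 = 0.
Discriminant Δ = (2)² + 4·(9) = 40.
Roots r₁,₂ = (2 ± √40)/2, so r₁ = 1 + \sqrt{10}, r₂ = 1 - \sqrt{10}.
General solution: f(n) = A·r₁^n + B·r₂^n.
From the initial conditions, A + B = 6 and r₁A + r₂B = 6.
Since r₁ - r₂ = √40: A = (6 - (6)r₂)/√40 = 3, and B = 6 - A = 3.
So f(n) = \left(3\right)\left(1 + \sqrt{10}\right)^n + \left(3\right)\left(1 - \sqrt{10}\right)^n.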